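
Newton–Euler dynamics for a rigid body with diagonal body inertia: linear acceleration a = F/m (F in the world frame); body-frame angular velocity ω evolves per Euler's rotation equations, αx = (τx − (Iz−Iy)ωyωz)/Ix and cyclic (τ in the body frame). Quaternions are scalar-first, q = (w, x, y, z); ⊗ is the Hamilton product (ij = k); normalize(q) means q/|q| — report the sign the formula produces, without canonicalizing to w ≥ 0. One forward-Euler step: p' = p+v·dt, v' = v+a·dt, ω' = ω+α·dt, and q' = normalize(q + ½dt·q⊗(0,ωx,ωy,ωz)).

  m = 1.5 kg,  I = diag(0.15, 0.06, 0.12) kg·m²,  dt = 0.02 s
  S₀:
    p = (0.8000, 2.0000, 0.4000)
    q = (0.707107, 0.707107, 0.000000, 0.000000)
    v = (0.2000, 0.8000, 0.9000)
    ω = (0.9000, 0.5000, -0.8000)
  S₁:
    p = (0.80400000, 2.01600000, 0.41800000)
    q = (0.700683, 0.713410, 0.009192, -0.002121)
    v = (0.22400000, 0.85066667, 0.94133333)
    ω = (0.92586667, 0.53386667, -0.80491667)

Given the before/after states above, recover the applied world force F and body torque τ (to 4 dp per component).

F = (1.8000, 3.8000, 3.1000)
τ = (0.1700, 0.0800, -0.0700)

Δv = v₁−v₀ = (0.02400000, 0.05066667, 0.04133333)
m·(v₁−v₀)/dt = (1.8000, 3.8000, 3.1000)
Δω = ω₁−ω₀ = (0.02586667, 0.03386667, -0.00491667)
τ = I·(Δω/dt) + ω₀×(Iω₀) = (0.1700, 0.0800, -0.0700)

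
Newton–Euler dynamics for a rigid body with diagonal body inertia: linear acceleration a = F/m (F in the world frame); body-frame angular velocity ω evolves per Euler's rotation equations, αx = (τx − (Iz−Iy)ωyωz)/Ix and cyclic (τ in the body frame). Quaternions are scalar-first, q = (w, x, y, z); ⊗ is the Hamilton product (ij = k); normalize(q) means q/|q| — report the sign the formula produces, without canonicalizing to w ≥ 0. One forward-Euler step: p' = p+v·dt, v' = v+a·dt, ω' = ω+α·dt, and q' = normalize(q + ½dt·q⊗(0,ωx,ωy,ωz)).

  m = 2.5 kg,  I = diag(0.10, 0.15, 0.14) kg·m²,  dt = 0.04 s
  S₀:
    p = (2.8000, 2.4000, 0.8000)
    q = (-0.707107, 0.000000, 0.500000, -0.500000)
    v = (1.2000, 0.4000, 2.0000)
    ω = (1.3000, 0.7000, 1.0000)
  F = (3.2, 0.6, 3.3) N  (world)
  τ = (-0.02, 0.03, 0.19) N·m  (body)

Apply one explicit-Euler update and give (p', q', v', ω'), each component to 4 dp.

a = (1.2800, 0.2400, 1.3200)
p + v·dt = (2.8480, 2.4160, 0.8800)
new velocity v' = (1.2512, 0.4096, 2.0528)
precession coupling ω×(Iω) = (-0.0070, -0.0520, 0.0455)
(τ − ω×Iω)/I = (-0.1300, 0.5467, 1.0321)
ω' = ω + α·dt = (1.2948, 0.7219, 1.0413)
Hamilton product q⊗(0,ω) = (0.1500000, -0.0692391, -1.1449749, -1.3571070)
q + ½dt·q⊗(0,ω), renormalized = (-0.7037, -0.0014, 0.4768, -0.5268)

p' = (2.8480, 2.4160, 0.8800)
q' = (-0.7037, -0.0014, 0.4768, -0.5268)
v' = (1.2512, 0.4096, 2.0528)
ω' = (1.2948, 0.7219, 1.0413)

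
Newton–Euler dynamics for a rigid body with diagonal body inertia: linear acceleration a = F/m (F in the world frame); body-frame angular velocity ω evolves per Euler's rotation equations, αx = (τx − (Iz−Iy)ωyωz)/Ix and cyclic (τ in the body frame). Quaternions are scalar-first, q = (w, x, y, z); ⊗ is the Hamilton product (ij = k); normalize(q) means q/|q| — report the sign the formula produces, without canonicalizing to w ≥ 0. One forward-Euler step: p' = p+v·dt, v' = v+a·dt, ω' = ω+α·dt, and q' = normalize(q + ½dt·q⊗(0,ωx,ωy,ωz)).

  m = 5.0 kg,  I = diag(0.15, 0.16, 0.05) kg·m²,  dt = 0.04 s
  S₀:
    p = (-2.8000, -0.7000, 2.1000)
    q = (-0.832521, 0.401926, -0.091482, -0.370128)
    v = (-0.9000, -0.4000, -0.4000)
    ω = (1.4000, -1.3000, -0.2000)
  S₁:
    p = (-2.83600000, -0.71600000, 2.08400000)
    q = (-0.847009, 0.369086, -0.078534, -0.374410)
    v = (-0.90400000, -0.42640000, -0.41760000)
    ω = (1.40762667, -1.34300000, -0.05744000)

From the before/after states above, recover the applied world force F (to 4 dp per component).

F = (-0.5000, -3.3000, -2.2000)

Δv = v₁−v₀ = (-0.00400000, -0.02640000, -0.01760000)
m·(v₁−v₀)/dt = (-0.5000, -3.3000, -2.2000)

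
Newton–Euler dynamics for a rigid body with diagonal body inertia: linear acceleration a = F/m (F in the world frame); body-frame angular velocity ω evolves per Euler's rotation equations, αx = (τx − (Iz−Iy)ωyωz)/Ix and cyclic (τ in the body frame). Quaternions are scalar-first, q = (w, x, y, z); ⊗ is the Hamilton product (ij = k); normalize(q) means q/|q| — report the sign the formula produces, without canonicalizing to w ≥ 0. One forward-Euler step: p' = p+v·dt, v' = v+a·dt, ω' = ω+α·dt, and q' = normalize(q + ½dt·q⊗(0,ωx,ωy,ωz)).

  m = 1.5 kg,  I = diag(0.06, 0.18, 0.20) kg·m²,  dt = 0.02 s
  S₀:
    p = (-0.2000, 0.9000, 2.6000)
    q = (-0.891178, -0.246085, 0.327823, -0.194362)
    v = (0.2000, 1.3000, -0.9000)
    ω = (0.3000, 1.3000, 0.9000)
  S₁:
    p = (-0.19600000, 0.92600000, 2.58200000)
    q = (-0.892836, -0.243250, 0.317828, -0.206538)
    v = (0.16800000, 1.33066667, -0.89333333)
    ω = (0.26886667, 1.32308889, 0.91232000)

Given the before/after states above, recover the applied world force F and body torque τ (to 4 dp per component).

F = (-2.4000, 2.3000, 0.5000)
τ = (-0.0700, 0.1700, 0.1700)

Δv = v₁−v₀ = (-0.03200000, 0.03066667, 0.00666667)
applied force F = (-2.4000, 2.3000, 0.5000)
ω₁ − ω₀ = (-0.03113333, 0.02308889, 0.01232000)
I·α + gyro = (-0.0700, 0.1700, 0.1700)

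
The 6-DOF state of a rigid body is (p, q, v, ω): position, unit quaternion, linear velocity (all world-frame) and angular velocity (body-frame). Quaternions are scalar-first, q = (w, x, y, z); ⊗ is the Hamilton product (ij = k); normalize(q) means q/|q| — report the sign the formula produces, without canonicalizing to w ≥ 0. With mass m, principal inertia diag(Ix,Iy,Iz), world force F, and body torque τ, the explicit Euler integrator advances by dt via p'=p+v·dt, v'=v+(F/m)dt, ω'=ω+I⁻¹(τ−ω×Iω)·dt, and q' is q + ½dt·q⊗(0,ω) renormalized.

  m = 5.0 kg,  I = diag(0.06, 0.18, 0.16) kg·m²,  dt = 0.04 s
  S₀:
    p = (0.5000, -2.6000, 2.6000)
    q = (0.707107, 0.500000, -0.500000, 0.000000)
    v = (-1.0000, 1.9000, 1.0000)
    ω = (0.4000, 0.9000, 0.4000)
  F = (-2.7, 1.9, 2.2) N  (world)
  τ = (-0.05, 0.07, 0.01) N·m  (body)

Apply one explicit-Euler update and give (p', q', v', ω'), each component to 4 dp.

p' = (0.4600, -2.5240, 2.6400)
q' = (0.7119, 0.5015, -0.4912, 0.0187)
v' = (-1.0216, 1.9152, 1.0176)
ω' = (0.3715, 0.9191, 0.3917)

a = F/m = (-0.5400, 0.3800, 0.4400)
p' = p + v·dt = (0.4600, -2.5240, 2.6400)
new velocity v' = (-1.0216, 1.9152, 1.0176)
angular accel α = (-0.7133, 0.4778, -0.2075)
ω' = ω + α·dt = (0.3715, 0.9191, 0.3917)
q⊗(0,ω) = (0.2500000, 0.0828428, 0.4363963, 0.9328428)
q' = normalize(q + ½dt·q⊗(0,ω)) = (0.7119, 0.5015, -0.4912, 0.0187)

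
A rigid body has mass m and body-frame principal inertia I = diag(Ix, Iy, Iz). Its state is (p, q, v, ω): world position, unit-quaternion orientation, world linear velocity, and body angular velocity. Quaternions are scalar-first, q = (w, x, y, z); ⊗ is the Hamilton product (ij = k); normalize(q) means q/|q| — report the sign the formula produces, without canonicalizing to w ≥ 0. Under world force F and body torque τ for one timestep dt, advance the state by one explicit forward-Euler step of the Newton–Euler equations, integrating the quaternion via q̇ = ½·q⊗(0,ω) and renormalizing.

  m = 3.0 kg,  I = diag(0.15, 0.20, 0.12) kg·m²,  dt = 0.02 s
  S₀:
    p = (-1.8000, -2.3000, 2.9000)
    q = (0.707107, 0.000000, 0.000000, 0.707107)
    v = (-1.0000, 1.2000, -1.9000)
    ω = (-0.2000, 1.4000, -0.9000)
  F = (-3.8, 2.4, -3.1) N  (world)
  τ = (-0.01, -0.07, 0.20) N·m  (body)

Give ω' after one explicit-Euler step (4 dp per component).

α = I⁻¹(τ − ω×Iω) = (-0.7387, -0.3770, 1.7833)
ω' = ω + α·dt = (-0.2148, 1.3925, -0.8643)

ω' = (-0.2148, 1.3925, -0.8643)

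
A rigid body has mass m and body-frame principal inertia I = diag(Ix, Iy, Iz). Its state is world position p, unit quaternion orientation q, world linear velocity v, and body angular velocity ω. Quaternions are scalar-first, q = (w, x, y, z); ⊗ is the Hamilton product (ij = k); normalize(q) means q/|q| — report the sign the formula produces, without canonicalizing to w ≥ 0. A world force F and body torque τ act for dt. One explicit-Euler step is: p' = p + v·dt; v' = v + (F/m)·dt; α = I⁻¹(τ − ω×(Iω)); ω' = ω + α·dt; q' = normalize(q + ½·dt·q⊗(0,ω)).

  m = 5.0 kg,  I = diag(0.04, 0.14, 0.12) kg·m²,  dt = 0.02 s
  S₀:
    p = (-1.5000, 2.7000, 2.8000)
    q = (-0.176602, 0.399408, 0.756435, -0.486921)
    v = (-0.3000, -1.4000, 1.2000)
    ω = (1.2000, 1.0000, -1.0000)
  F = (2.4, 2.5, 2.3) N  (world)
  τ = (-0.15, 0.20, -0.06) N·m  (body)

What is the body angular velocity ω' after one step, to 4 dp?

angular accel α = (-4.2500, 0.7429, -1.5000)
ω' = ω + α·dt = (1.1150, 1.0149, -1.0300)

ω' = (1.1150, 1.0149, -1.0300)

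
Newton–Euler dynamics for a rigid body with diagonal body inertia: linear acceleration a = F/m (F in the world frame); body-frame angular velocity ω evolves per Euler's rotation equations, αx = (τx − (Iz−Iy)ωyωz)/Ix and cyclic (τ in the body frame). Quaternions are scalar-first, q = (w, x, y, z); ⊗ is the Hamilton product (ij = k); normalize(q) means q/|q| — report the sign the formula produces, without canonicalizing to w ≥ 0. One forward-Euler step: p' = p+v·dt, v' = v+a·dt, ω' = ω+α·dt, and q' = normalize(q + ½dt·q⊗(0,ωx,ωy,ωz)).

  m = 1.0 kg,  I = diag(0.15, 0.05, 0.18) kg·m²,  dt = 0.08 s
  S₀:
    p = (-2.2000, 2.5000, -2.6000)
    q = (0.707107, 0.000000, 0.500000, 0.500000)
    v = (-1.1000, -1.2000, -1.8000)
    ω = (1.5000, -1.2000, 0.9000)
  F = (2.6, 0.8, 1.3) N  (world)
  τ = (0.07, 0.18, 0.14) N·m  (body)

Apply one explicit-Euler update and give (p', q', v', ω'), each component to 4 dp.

p' = (-2.2880, 2.4040, -2.7440)
q' = (0.7106, 0.0841, 0.4943, 0.4937)
v' = (-0.8920, -1.1360, -1.6960)
ω' = (1.6122, -0.8472, 0.8822)

p + v·dt = (-2.2880, 2.4040, -2.7440)
new velocity v' = (-0.8920, -1.1360, -1.6960)
gyro term ω×Iω = (-0.1404, -0.0405, 0.1800)
(τ − ω×Iω)/I = (1.4027, 4.4100, -0.2222)
ω' = ω + α·dt = (1.6122, -0.8472, 0.8822)
2q̇ = q⊗(0,ω) = (0.1500000, 2.1106605, -0.0985284, -0.1136037)
q' = normalize(q + ½dt·q⊗(0,ω)) = (0.7106, 0.0841, 0.4943, 0.4937)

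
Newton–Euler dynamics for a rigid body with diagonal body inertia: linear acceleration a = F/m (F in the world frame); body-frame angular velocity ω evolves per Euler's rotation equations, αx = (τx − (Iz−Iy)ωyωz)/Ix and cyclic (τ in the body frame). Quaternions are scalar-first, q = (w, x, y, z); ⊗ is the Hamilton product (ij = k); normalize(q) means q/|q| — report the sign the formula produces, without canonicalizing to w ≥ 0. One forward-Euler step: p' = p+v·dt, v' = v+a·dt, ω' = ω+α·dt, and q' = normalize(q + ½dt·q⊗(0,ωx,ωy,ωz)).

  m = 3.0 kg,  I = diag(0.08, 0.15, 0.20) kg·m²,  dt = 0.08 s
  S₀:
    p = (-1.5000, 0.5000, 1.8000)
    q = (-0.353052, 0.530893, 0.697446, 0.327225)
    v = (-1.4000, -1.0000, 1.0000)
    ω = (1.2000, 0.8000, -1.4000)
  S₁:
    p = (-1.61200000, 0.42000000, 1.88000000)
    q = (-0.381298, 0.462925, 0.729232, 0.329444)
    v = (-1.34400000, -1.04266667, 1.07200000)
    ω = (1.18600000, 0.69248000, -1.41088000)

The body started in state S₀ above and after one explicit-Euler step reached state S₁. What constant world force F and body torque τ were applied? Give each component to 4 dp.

F = (2.1000, -1.6000, 2.7000)
τ = (-0.0700, 0.0000, 0.0400)

Δv = v₁−v₀ = (0.05600000, -0.04266667, 0.07200000)
m·(v₁−v₀)/dt = (2.1000, -1.6000, 2.7000)
Δω = ω₁−ω₀ = (-0.01400000, -0.10752000, -0.01088000)
applied torque τ = (-0.0700, 0.0000, 0.0400)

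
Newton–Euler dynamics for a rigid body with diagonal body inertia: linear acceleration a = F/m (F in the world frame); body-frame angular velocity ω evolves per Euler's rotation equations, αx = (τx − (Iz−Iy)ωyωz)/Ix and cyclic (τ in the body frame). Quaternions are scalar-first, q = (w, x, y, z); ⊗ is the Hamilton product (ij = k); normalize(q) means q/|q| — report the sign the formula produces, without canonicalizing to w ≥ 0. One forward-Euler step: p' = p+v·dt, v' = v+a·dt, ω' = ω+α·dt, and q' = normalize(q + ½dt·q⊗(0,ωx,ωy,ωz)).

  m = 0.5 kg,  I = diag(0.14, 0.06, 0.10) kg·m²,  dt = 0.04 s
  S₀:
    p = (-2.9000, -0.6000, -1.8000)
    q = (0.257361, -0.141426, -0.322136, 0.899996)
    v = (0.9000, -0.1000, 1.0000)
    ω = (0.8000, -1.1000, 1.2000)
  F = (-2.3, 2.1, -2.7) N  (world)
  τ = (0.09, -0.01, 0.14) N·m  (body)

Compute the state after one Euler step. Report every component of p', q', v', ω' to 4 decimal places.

p' = (-2.8640, -0.6040, -1.7600)
q' = (0.2308, -0.1252, -0.3098, 0.9138)
v' = (0.7160, 0.0680, 0.7840)
ω' = (0.8408, -1.1323, 1.2278)

α = I⁻¹(τ − ω×Iω) = (1.0200, -0.8067, 0.6960)
new body rate ω' = (0.8408, -1.1323, 1.2278)
2q̇ = q⊗(0,ω) = (-1.3212040, 0.8093212, 0.6066109, 0.7221106)
q + ½dt·q⊗(0,ω), renormalized = (0.2308, -0.1252, -0.3098, 0.9138)
linear accel F/m = (-4.6000, 4.2000, -5.4000)
p' = p + v·dt = (-2.8640, -0.6040, -1.7600)
v + (F/m)dt = (0.7160, 0.0680, 0.7840)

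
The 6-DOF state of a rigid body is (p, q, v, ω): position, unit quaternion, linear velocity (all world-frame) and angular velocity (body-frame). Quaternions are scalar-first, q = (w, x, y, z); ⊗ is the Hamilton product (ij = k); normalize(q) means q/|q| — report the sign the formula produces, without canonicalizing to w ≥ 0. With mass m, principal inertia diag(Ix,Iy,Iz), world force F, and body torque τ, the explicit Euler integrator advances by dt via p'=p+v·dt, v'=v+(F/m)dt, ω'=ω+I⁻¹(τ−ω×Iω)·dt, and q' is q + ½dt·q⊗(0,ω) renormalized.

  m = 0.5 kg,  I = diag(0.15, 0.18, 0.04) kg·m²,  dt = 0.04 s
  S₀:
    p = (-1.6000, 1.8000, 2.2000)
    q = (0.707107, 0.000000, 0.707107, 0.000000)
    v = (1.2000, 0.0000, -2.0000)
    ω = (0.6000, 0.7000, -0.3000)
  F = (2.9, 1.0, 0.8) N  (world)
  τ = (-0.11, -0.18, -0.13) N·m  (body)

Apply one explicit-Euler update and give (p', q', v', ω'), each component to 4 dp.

p' = (-1.5520, 1.8000, 2.1200)
q' = (0.6971, 0.0042, 0.7169, -0.0127)
v' = (1.4320, 0.0800, -1.9360)
ω' = (0.5628, 0.6644, -0.4426)

a = (5.8000, 2.0000, 1.6000)
p' = p + v·dt = (-1.5520, 1.8000, 2.1200)
v + (F/m)dt = (1.4320, 0.0800, -1.9360)
α = I⁻¹(τ − ω×Iω) = (-0.9293, -0.8900, -3.5650)
ω' = ω + α·dt = (0.5628, 0.6644, -0.4426)
Hamilton product q⊗(0,ω) = (-0.4949749, 0.2121321, 0.4949749, -0.6363963)
q' = normalize(q + ½dt·q⊗(0,ω)) = (0.6971, 0.0042, 0.7169, -0.0127)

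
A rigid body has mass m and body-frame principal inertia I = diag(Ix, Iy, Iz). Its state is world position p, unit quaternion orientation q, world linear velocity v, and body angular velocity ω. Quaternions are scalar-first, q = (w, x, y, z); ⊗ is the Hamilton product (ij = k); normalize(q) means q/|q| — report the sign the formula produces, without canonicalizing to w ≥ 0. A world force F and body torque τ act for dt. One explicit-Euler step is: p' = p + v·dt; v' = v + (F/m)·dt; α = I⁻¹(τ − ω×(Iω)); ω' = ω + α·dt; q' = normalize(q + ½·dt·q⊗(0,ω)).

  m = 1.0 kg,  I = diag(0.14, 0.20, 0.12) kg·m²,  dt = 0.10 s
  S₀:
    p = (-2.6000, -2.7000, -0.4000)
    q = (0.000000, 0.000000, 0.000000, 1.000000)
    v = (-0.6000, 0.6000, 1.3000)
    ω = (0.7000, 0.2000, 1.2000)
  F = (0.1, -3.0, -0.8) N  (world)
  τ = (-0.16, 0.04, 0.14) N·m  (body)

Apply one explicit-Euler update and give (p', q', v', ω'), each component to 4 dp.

a = F/m = (0.1000, -3.0000, -0.8000)
p' = p + v·dt = (-2.6600, -2.6400, -0.2700)
v' = v + a·dt = (-0.5900, 0.3000, 1.2200)
(τ − ω×Iω)/I = (-1.0057, 0.1160, 1.0967)
new body rate ω' = (0.5994, 0.2116, 1.3097)
Hamilton product q⊗(0,ω) = (-1.2000000, -0.2000000, 0.7000000, 0.0000000)
q' = normalize(q + ½dt·q⊗(0,ω)) = (-0.0599, -0.0100, 0.0349, 0.9975)

p' = (-2.6600, -2.6400, -0.2700)
q' = (-0.0599, -0.0100, 0.0349, 0.9975)
v' = (-0.5900, 0.3000, 1.2200)
ω' = (0.5994, 0.2116, 1.3097)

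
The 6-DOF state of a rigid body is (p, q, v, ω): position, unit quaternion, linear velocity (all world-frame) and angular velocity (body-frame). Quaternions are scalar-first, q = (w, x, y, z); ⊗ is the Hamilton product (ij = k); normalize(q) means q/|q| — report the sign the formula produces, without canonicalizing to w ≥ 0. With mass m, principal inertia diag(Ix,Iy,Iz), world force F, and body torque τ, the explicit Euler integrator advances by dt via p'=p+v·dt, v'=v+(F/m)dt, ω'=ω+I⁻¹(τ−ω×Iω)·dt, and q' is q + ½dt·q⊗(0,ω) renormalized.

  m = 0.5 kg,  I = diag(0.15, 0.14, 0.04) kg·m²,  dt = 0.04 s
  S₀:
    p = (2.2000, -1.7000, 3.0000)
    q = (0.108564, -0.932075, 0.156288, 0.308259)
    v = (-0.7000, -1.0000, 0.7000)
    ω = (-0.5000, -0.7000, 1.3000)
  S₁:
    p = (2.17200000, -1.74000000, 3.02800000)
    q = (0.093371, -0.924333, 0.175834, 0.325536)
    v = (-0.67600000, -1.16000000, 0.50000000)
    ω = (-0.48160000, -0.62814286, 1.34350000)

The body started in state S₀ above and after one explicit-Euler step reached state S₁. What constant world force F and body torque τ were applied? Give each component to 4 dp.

F = (0.3000, -2.0000, -2.5000)
τ = (0.1600, 0.1800, 0.0400)

v₁ − v₀ = (0.02400000, -0.16000000, -0.20000000)
F = m·Δv/dt = (0.3000, -2.0000, -2.5000)
ω₁ − ω₀ = (0.01840000, 0.07185714, 0.04350000)
precession coupling = (0.0910, -0.0715, -0.0035)
I·α + gyro = (0.1600, 0.1800, 0.0400)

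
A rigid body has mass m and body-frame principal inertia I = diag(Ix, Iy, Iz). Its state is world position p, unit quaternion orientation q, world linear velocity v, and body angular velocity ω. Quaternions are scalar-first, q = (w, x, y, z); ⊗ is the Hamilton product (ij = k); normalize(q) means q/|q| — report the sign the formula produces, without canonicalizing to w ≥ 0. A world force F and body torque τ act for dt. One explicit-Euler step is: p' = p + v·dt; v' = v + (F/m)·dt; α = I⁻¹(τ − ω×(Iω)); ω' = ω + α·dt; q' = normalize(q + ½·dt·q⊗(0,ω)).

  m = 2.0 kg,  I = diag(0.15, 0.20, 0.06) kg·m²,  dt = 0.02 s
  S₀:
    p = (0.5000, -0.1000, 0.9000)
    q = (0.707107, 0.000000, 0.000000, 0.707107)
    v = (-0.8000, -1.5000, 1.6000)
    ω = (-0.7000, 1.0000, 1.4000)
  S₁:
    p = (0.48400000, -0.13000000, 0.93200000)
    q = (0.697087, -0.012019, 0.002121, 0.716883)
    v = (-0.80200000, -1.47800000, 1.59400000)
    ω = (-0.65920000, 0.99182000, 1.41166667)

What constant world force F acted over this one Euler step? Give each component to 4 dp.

F = (-0.2000, 2.2000, -0.6000)

velocity change Δv = (-0.00200000, 0.02200000, -0.00600000)
F = m·Δv/dt = (-0.2000, 2.2000, -0.6000)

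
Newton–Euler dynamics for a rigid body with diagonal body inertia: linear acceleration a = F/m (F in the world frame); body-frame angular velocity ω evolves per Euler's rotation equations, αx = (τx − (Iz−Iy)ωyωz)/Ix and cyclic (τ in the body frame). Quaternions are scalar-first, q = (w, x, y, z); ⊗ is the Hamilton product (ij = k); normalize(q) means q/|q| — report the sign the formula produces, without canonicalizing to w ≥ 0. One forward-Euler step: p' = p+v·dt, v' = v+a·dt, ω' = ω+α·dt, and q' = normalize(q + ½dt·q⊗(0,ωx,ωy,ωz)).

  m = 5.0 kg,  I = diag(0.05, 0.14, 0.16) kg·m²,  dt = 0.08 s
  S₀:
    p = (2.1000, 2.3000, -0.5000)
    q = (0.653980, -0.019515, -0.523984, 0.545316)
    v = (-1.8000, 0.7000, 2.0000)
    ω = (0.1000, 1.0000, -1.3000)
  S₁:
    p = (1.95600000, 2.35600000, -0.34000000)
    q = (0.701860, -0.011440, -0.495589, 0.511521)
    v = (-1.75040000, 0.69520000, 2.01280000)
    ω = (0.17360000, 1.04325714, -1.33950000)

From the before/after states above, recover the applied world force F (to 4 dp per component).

F = (3.1000, -0.3000, 0.8000)

v₁ − v₀ = (0.04960000, -0.00480000, 0.01280000)
F = m·Δv/dt = (3.1000, -0.3000, 0.8000)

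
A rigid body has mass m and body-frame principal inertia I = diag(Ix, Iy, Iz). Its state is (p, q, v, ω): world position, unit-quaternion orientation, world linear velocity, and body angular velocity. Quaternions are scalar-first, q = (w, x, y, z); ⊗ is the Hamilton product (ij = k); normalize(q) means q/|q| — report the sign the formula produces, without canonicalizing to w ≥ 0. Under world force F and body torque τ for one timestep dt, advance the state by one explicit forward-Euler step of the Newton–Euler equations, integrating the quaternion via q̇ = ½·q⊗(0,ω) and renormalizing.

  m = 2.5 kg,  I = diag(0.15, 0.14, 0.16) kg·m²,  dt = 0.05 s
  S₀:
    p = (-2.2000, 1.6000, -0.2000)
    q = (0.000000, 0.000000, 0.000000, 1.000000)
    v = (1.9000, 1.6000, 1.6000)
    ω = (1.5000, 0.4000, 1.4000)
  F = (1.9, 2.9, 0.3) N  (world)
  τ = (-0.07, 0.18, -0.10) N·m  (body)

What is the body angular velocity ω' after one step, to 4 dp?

α = I⁻¹(τ − ω×Iω) = (-0.5413, 1.4357, -0.5875)
ω' = ω + α·dt = (1.4729, 0.4718, 1.3706)

ω' = (1.4729, 0.4718, 1.3706)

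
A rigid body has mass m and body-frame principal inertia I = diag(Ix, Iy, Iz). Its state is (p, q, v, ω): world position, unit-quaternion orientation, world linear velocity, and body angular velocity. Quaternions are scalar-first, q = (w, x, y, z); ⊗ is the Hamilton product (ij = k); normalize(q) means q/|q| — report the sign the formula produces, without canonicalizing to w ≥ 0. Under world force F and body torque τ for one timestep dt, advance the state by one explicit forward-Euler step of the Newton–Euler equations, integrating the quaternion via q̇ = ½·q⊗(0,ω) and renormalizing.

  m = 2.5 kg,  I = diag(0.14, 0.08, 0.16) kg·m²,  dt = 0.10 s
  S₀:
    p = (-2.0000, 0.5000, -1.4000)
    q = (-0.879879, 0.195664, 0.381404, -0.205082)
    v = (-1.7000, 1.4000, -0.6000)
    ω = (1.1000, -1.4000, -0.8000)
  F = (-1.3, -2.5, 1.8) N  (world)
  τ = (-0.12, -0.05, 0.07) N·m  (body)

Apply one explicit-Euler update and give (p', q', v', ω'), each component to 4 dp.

linear accel F/m = (-0.5200, -1.0000, 0.7200)
p' = p + v·dt = (-2.1700, 0.6400, -1.4600)
new velocity v' = (-1.7520, 1.3000, -0.5280)
gyro term ω×Iω = (0.0896, 0.0176, 0.0924)
(τ − ω×Iω)/I = (-1.4971, -0.8450, -0.1400)
new body rate ω' = (0.9503, -1.4845, -0.8140)
2q̇ = q⊗(0,ω) = (0.1546696, -1.5601049, 1.1627716, 0.0104292)
q' = normalize(q + ½dt·q⊗(0,ω)) = (-0.8680, 0.1171, 0.4375, -0.2036)

p' = (-2.1700, 0.6400, -1.4600)
q' = (-0.8680, 0.1171, 0.4375, -0.2036)
v' = (-1.7520, 1.3000, -0.5280)
ω' = (0.9503, -1.4845, -0.8140)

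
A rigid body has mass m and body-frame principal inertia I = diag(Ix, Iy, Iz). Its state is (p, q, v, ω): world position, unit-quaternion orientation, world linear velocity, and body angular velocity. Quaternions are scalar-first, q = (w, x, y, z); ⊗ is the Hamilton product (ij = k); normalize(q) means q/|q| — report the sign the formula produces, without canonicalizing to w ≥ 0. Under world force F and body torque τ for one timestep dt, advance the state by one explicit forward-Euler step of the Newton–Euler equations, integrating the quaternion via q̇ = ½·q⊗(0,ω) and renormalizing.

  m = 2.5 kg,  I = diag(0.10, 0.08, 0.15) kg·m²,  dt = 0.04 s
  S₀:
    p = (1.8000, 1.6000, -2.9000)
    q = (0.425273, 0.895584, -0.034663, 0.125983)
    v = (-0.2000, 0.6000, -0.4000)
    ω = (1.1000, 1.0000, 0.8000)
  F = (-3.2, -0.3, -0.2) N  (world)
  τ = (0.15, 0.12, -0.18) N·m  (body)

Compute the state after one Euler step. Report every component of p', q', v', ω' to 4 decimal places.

p' = (1.7920, 1.6240, -2.9160)
q' = (0.4040, 0.9014, -0.0377, 0.1514)
v' = (-0.2512, 0.5952, -0.4032)
ω' = (1.1376, 1.0820, 0.7579)

gyro term ω×Iω = (0.0560, -0.0440, -0.0220)
α = I⁻¹(τ − ω×Iω) = (0.9400, 2.0500, -1.0533)
new body rate ω' = (1.1376, 1.0820, 0.7579)
q⊗(0,ω) = (-1.0512658, 0.3140869, -0.1526129, 1.2739317)
updated quaternion q' = (0.4040, 0.9014, -0.0377, 0.1514)
p + v·dt = (1.7920, 1.6240, -2.9160)
v + (F/m)dt = (-0.2512, 0.5952, -0.4032)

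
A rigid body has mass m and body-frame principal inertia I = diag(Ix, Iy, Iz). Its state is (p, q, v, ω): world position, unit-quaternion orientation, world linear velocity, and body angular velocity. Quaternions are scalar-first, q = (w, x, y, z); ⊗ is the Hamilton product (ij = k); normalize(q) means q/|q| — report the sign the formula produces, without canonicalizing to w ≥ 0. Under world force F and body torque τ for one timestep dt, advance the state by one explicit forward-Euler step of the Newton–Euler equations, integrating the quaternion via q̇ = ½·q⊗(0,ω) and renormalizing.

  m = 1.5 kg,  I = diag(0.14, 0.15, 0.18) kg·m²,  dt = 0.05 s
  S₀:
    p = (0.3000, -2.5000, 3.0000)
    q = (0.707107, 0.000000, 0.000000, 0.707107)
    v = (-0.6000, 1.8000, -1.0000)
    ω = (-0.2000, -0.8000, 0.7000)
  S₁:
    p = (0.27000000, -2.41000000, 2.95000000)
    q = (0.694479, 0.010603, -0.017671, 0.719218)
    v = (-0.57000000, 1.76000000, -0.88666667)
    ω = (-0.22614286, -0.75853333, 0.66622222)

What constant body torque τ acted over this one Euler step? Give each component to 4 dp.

rate change Δω = (-0.02614286, 0.04146667, -0.03377778)
gyro term ω₀×Iω₀ = (-0.0168, 0.0056, 0.0016)
applied torque τ = (-0.0900, 0.1300, -0.1200)

τ = (-0.0900, 0.1300, -0.1200)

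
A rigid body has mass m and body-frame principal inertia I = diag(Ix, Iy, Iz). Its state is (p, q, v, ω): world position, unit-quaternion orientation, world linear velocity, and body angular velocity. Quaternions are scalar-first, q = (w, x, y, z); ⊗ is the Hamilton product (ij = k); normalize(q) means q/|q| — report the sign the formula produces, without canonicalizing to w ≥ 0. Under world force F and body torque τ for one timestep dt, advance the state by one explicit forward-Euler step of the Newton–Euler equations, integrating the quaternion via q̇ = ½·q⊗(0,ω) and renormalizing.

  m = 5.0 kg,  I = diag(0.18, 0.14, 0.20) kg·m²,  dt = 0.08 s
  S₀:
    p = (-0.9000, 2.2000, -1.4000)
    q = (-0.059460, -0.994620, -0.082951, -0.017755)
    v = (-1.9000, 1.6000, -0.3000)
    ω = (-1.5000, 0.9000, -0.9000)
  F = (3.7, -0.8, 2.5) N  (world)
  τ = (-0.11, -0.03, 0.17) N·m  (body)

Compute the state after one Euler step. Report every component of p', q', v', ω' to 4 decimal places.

angular accel α = (-0.3411, -0.0214, 0.5800)
ω' = ω + α·dt = (-1.5273, 0.8983, -0.8536)
2q̇ = q⊗(0,ω) = (-1.4332536, 0.1798254, -0.9220395, -0.9660705)
updated quaternion q' = (-0.1164, -0.9844, -0.1195, -0.0562)
a = F/m = (0.7400, -0.1600, 0.5000)
new position p' = (-1.0520, 2.3280, -1.4240)
v + (F/m)dt = (-1.8408, 1.5872, -0.2600)

p' = (-1.0520, 2.3280, -1.4240)
q' = (-0.1164, -0.9844, -0.1195, -0.0562)
v' = (-1.8408, 1.5872, -0.2600)
ω' = (-1.5273, 0.8983, -0.8536)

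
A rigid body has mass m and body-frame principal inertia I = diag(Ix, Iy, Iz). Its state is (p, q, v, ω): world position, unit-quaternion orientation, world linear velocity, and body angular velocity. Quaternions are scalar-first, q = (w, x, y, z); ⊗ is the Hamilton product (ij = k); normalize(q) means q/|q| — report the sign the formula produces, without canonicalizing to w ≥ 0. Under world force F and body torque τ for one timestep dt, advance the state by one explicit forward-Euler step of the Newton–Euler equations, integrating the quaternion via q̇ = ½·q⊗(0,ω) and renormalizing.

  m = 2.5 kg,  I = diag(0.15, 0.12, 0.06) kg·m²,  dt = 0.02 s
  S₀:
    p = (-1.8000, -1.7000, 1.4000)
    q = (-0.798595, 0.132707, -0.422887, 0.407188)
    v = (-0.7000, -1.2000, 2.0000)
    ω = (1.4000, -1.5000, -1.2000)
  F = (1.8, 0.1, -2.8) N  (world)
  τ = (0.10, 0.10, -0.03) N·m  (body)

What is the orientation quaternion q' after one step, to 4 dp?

Hamilton product q⊗(0,ω) = (-0.3314947, 0.0002134, 1.9272041, 1.3512953)
q' = normalize(q + ½dt·q⊗(0,ω)) = (-0.8017, 0.1327, -0.4035, 0.4206)

q' = (-0.8017, 0.1327, -0.4035, 0.4206)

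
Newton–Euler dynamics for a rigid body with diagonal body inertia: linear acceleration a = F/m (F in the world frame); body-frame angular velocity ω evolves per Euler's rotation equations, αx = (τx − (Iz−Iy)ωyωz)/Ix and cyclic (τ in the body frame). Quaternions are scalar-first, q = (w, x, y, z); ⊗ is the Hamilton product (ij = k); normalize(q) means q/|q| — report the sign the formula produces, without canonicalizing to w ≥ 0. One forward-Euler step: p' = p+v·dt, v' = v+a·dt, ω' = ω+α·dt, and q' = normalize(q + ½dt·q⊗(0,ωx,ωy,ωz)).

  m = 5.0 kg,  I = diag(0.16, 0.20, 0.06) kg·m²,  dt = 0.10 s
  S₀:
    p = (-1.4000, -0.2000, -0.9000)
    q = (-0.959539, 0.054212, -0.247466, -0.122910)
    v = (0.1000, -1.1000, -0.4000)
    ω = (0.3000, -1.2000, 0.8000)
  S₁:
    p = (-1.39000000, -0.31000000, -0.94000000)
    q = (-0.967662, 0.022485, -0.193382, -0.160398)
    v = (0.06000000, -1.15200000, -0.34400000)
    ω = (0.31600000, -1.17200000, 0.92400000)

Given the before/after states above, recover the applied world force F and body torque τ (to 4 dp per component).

F = (-2.0000, -2.6000, 2.8000)
τ = (0.1600, 0.0800, 0.0600)

Δω = ω₁−ω₀ = (0.01600000, 0.02800000, 0.12400000)
applied torque τ = (0.1600, 0.0800, 0.0600)
v₁ − v₀ = (-0.04000000, -0.05200000, 0.05600000)
F = m·Δv/dt = (-2.0000, -2.6000, 2.8000)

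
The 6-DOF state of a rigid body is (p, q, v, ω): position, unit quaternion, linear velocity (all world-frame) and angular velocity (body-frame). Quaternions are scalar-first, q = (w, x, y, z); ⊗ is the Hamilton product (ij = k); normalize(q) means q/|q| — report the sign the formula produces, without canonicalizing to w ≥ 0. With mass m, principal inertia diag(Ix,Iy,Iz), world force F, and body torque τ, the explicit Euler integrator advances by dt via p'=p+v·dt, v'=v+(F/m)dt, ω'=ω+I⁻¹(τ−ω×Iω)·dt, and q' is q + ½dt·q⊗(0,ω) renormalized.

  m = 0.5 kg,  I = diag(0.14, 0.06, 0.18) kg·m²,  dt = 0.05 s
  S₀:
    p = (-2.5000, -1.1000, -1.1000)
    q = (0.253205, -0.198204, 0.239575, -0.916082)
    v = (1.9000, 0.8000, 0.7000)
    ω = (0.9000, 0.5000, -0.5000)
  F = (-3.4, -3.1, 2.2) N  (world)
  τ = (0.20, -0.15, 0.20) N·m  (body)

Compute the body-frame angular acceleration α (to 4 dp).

α = (1.6429, -2.8000, 1.3111)

precession coupling ω×(Iω) = (-0.0300, 0.0180, -0.0360)
(τ − ω×Iω)/I = (1.6429, -2.8000, 1.3111)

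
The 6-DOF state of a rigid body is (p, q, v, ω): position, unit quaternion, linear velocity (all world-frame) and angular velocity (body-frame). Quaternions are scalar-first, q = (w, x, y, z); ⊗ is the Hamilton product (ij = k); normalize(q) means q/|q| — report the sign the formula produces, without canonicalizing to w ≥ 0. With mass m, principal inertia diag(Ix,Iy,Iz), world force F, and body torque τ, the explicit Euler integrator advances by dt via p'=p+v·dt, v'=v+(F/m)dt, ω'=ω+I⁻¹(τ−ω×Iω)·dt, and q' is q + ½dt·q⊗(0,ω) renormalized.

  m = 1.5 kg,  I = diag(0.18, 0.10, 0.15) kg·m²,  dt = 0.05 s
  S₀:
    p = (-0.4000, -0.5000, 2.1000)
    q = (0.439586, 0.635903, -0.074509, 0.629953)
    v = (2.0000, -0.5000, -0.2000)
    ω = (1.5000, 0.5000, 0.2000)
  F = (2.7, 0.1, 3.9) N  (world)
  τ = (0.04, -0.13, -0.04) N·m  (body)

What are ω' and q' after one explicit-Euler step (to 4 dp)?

(τ − ω×Iω)/I = (0.1944, -1.3900, 0.1333)
new body rate ω' = (1.5097, 0.4305, 0.2067)
2q̇ = q⊗(0,ω) = (-1.0425906, 0.3295007, 1.0375419, 0.5176322)
q + ½dt·q⊗(0,ω), renormalized = (0.4132, 0.6436, -0.0485, 0.6424)

ω' = (1.5097, 0.4305, 0.2067)
q' = (0.4132, 0.6436, -0.0485, 0.6424)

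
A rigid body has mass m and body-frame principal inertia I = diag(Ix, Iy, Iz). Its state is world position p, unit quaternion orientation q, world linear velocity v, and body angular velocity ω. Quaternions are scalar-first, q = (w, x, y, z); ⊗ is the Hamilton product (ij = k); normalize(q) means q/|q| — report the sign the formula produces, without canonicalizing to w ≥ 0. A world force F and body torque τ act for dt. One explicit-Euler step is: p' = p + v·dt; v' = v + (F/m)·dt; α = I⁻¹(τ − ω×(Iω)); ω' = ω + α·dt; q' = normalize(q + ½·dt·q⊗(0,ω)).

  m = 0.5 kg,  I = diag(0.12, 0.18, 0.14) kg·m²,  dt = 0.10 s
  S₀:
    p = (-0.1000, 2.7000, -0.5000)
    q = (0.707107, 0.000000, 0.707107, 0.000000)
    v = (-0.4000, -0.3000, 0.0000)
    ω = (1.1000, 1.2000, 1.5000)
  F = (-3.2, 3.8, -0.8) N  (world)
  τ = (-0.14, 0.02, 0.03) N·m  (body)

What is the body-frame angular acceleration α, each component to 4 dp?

gyro term ω×Iω = (-0.0720, -0.0330, 0.0792)
(τ − ω×Iω)/I = (-0.5667, 0.2944, -0.3514)

α = (-0.5667, 0.2944, -0.3514)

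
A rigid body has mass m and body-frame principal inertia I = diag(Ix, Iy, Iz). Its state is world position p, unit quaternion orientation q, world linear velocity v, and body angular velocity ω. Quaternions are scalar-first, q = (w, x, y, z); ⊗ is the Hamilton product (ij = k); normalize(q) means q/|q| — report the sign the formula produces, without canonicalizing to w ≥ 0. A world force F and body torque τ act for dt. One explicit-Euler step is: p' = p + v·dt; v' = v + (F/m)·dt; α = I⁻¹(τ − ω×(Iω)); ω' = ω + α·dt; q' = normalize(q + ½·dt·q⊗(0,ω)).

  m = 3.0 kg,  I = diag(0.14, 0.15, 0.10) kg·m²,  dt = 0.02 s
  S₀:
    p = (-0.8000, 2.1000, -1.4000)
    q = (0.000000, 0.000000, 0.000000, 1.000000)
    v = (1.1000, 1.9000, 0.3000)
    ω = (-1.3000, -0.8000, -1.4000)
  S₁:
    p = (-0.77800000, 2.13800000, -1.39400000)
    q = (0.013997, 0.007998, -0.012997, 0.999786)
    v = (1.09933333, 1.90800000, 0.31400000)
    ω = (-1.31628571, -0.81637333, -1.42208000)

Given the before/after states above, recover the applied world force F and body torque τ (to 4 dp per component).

ω₁ − ω₀ = (-0.01628571, -0.01637333, -0.02208000)
gyro term ω₀×Iω₀ = (-0.0560, 0.0728, 0.0104)
τ = I·(Δω/dt) + ω₀×(Iω₀) = (-0.1700, -0.0500, -0.1000)
v₁ − v₀ = (-0.00066667, 0.00800000, 0.01400000)
applied force F = (-0.1000, 1.2000, 2.1000)

F = (-0.1000, 1.2000, 2.1000)
τ = (-0.1700, -0.0500, -0.1000)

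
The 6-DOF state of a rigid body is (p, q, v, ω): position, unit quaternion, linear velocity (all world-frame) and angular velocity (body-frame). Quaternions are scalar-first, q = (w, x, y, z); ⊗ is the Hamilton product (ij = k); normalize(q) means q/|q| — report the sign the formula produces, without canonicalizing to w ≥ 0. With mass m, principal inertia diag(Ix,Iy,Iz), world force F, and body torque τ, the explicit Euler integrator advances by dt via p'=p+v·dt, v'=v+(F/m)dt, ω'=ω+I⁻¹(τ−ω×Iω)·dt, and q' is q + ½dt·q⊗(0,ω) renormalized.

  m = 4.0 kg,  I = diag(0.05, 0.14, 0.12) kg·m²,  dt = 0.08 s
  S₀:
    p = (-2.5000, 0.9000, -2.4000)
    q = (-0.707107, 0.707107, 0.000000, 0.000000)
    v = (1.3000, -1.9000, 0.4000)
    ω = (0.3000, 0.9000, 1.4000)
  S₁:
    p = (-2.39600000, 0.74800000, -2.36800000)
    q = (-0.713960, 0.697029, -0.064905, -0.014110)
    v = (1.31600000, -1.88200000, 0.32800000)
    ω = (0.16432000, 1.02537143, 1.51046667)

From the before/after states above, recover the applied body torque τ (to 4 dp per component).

rate change Δω = (-0.13568000, 0.12537143, 0.11046667)
precession coupling = (-0.0252, -0.0294, 0.0243)
τ = I·(Δω/dt) + ω₀×(Iω₀) = (-0.1100, 0.1900, 0.1900)

τ = (-0.1100, 0.1900, 0.1900)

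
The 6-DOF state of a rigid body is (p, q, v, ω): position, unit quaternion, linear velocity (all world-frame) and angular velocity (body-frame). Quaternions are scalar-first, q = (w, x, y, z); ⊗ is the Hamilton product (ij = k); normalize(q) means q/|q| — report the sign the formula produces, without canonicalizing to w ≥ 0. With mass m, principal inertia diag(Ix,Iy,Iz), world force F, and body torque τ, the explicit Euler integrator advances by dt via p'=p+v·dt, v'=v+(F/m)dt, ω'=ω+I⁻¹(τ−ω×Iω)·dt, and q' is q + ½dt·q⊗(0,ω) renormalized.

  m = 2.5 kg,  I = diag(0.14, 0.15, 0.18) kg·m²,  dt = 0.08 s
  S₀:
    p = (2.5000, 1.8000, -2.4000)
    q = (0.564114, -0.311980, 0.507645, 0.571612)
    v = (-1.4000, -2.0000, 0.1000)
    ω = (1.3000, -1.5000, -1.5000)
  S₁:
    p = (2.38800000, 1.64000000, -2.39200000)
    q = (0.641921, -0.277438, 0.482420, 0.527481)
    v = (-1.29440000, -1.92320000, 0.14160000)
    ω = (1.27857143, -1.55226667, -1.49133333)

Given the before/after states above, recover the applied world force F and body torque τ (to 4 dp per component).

F = (3.3000, 2.4000, 1.3000)
τ = (0.0300, -0.0200, 0.0000)

velocity change Δv = (0.10560000, 0.07680000, 0.04160000)
applied force F = (3.3000, 2.4000, 1.3000)
rate change Δω = (-0.02142857, -0.05226667, 0.00866667)
precession coupling = (0.0675, 0.0780, -0.0195)
applied torque τ = (0.0300, -0.0200, 0.0000)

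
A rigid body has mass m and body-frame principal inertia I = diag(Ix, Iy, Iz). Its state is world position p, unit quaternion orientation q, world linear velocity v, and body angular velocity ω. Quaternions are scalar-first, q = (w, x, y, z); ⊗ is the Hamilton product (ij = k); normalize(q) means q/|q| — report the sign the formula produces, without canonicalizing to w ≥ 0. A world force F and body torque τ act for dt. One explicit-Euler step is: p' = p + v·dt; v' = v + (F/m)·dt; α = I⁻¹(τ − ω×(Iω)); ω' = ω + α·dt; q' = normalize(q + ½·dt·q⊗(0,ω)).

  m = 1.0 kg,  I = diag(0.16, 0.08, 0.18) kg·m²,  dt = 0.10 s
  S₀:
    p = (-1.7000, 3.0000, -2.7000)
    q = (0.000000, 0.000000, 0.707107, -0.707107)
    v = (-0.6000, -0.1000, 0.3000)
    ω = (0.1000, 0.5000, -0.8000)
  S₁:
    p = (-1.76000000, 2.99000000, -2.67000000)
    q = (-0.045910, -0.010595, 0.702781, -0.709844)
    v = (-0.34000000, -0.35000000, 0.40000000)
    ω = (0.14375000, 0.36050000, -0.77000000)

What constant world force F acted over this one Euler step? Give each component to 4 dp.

v₁ − v₀ = (0.26000000, -0.25000000, 0.10000000)
applied force F = (2.6000, -2.5000, 1.0000)

F = (2.6000, -2.5000, 1.0000)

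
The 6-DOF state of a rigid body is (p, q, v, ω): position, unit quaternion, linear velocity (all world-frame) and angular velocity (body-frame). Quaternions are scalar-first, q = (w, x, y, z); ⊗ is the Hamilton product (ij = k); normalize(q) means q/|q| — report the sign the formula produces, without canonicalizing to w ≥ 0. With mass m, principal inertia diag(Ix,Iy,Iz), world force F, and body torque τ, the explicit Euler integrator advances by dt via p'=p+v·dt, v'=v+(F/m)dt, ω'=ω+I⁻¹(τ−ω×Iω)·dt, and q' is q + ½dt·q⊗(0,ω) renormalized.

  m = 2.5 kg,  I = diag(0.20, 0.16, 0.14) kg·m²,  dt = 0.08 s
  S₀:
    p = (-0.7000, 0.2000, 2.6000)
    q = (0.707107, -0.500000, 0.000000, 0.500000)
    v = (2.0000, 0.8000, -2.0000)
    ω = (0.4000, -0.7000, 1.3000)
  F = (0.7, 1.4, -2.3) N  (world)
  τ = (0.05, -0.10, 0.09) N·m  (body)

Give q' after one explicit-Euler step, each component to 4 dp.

q⊗(0,ω) = (-0.4500000, 0.6328428, 0.3550251, 1.2692391)
q + ½dt·q⊗(0,ω), renormalized = (0.6878, -0.4738, 0.0142, 0.5497)

q' = (0.6878, -0.4738, 0.0142, 0.5497)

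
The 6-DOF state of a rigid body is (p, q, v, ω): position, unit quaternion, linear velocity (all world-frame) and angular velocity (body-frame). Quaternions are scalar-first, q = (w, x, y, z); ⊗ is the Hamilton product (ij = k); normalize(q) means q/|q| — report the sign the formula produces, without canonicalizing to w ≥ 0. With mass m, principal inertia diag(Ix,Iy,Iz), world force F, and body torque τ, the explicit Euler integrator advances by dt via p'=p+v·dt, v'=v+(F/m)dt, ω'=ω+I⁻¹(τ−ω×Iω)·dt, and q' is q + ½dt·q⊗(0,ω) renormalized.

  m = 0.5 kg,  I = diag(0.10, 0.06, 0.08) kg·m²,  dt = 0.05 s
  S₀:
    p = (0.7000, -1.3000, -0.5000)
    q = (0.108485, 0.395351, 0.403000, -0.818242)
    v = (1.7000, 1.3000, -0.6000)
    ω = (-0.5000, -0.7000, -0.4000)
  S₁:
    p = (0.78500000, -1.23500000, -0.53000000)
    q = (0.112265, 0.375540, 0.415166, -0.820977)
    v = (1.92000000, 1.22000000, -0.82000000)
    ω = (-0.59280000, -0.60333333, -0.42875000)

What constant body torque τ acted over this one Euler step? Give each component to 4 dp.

rate change Δω = (-0.09280000, 0.09666667, -0.02875000)
I·α + gyro = (-0.1800, 0.1200, -0.0600)

τ = (-0.1800, 0.1200, -0.0600)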